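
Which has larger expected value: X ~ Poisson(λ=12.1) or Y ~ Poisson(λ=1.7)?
X has larger mean (12.1000 > 1.7000)

Compute the expected value for each distribution:

X ~ Poisson(λ=12.1):
E[X] = 12.1000

Y ~ Poisson(λ=1.7):
E[Y] = 1.7000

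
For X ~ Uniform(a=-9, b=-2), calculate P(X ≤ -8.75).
0.035714

We have X ~ Uniform(a=-9, b=-2).

The CDF gives us P(X ≤ k).

Using the CDF:
P(X ≤ -8.75) = 0.035714

This means there's approximately a 3.6% chance that X is at most -8.75.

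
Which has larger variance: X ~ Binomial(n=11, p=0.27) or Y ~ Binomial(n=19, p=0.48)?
Y has larger variance (4.7424 > 2.1681)

Compute the variance for each distribution:

X ~ Binomial(n=11, p=0.27):
Var(X) = 2.1681

Y ~ Binomial(n=19, p=0.48):
Var(Y) = 4.7424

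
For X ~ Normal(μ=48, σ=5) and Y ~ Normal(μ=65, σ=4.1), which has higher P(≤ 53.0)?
X has higher probability (P(X ≤ 53.0) = 0.8413 > P(Y ≤ 53.0) = 0.0017)

Compute P(≤ 53.0) for each distribution:

X ~ Normal(μ=48, σ=5):
P(X ≤ 53.0) = 0.8413

Y ~ Normal(μ=65, σ=4.1):
P(Y ≤ 53.0) = 0.0017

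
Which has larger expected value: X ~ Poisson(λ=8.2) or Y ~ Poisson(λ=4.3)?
X has larger mean (8.2000 > 4.3000)

Compute the expected value for each distribution:

X ~ Poisson(λ=8.2):
E[X] = 8.2000

Y ~ Poisson(λ=4.3):
E[Y] = 4.3000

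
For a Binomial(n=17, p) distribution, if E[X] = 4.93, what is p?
p = 0.29

For a Binomial(n, p) distribution:
E[X] = n × p

Given n = 17 and E[X] = 4.93:
4.93 = 17 × p
p = 4.93 / 17 = 0.29

Verification: Binomial(17, 0.29) has E[X] = 4.93 ✓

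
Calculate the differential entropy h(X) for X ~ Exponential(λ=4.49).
-0.5019 nats

We have X ~ Exponential(λ=4.49).

The differential entropy measures the uncertainty or information content of the distribution.

For an Exponential distribution with λ=4.49:
h(X) = -0.5019 nats

(In bits, this would be -0.7240 bits.)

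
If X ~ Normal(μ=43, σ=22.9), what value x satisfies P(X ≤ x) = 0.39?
36.6036

We have X ~ Normal(μ=43, σ=22.9).

We want to find x such that P(X ≤ x) = 0.39.

This is the 39th percentile, which means 39% of values fall below this point.

Using the inverse CDF (quantile function):
x = F⁻¹(0.39) = 36.6036

Verification: P(X ≤ 36.6036) = 0.39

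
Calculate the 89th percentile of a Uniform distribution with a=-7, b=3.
1.9000

We have X ~ Uniform(a=-7, b=3).

We want to find x such that P(X ≤ x) = 0.89.

This is the 89th percentile, which means 89% of values fall below this point.

Using the inverse CDF (quantile function):
x = F⁻¹(0.89) = 1.9000

Verification: P(X ≤ 1.9000) = 0.89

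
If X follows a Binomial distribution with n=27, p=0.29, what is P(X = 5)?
0.088452

We have X ~ Binomial(n=27, p=0.29).

For a Binomial distribution, the PMF gives us the probability of each outcome.

Using the PMF formula:
P(X = 5) = 0.088452

Rounded to 4 decimal places: 0.0885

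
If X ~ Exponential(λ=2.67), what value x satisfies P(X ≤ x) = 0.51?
0.2672

We have X ~ Exponential(λ=2.67).

We want to find x such that P(X ≤ x) = 0.51.

This is the 51st percentile, which means 51% of values fall below this point.

Using the inverse CDF (quantile function):
x = F⁻¹(0.51) = 0.2672

Verification: P(X ≤ 0.2672) = 0.51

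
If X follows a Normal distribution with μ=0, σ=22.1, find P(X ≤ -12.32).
0.288605

We have X ~ Normal(μ=0, σ=22.1).

The CDF gives us P(X ≤ k).

Using the CDF:
P(X ≤ -12.32) = 0.288605

This means there's approximately a 28.9% chance that X is at most -12.32.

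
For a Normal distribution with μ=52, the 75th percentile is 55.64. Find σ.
σ = 5.3967

For X ~ Normal(μ, σ), the p-th percentile satisfies x = μ + z_p × σ,
where z_p = Φ⁻¹(p) is the standard normal quantile.

Step 1: z_{0.75} = Φ⁻¹(0.75) = 0.6745

Step 2: Solve for σ:
55.64 = 52 + 0.6745 × σ
σ = (55.64 - 52) / 0.6745
σ = 3.64 / 0.6745
σ = 5.3967

Verification: μ + z × σ = 52 + 0.6745 × 5.3967 = 55.64 ✓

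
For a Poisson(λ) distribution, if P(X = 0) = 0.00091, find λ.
λ = 7.0021

For a Poisson(λ) distribution, the PMF at 0 is:
P(X = 0) = λ^0 e^(-λ) / 0! = e^(-λ)

Given P(X = 0) = 0.00091:
e^(-λ) = 0.00091
-λ = ln(0.00091)
λ = -ln(0.00091) = 7.0021

Verification: e^(-7.0021) = 0.00091 ✓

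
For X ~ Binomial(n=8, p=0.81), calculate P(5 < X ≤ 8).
0.818509

We have X ~ Binomial(n=8, p=0.81).

To find P(5 < X ≤ 8), we use:
P(5 < X ≤ 8) = P(X ≤ 8) - P(X ≤ 5)
                 = F(8) - F(5)
                 = 1.000000 - 0.181491
                 = 0.818509

So there's approximately a 81.9% chance that X falls in this range.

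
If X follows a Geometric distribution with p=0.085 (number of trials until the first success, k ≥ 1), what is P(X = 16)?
0.022425

We have X ~ Geometric(p=0.085) (number of trials until the first success, k ≥ 1).

For a Geometric distribution, the PMF gives us the probability of each outcome.

Using the PMF formula:
P(X = 16) = 0.022425

Rounded to 4 decimal places: 0.0224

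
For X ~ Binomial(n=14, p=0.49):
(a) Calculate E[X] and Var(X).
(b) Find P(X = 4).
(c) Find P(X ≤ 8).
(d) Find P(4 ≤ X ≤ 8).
(a) E[X] = 6.8600, Var(X) = 3.4986
(b) P(X = 4) = 0.068694
(c) P(X ≤ 8) = 0.809354
(d) P(4 ≤ X ≤ 8) = 0.775426

We have X ~ Binomial(n=14, p=0.49).

(a) Moments:
E[X] = 6.8600
Var(X) = 3.4986
σ = √Var(X) = 1.8705

(b) Point probability using PMF:
P(X = 4) = 0.068694

(c) Cumulative probability using CDF:
P(X ≤ 8) = F(8) = 0.809354

(d) Range probability:
P(4 ≤ X ≤ 8) = P(X ≤ 8) - P(X ≤ 3)
                   = F(8) - F(3)
                   = 0.809354 - 0.033928
                   = 0.775426

This means approximately 77.5% of outcomes fall in the interval [4, 8].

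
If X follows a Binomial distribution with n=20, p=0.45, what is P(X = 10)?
0.159349

We have X ~ Binomial(n=20, p=0.45).

For a Binomial distribution, the PMF gives us the probability of each outcome.

Using the PMF formula:
P(X = 10) = 0.159349

Rounded to 4 decimal places: 0.1593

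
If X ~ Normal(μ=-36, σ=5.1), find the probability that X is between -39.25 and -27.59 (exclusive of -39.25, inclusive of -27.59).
0.688449

We have X ~ Normal(μ=-36, σ=5.1).

To find P(-39.25 < X ≤ -27.59), we use:
P(-39.25 < X ≤ -27.59) = P(X ≤ -27.59) - P(X ≤ -39.25)
                 = F(-27.59) - F(-39.25)
                 = 0.950428 - 0.261979
                 = 0.688449

So there's approximately a 68.8% chance that X falls in this range.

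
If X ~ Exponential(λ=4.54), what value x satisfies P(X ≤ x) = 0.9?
0.5072

We have X ~ Exponential(λ=4.54).

We want to find x such that P(X ≤ x) = 0.9.

This is the 90th percentile, which means 90% of values fall below this point.

Using the inverse CDF (quantile function):
x = F⁻¹(0.9) = 0.5072

Verification: P(X ≤ 0.5072) = 0.9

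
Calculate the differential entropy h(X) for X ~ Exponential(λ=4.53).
-0.5107 nats

We have X ~ Exponential(λ=4.53).

The differential entropy measures the uncertainty or information content of the distribution.

For an Exponential distribution with λ=4.53:
h(X) = -0.5107 nats

(In bits, this would be -0.7368 bits.)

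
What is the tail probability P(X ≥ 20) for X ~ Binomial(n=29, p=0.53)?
0.060808

We have X ~ Binomial(n=29, p=0.53).

For discrete distributions, P(X ≥ 20) = 1 - P(X ≤ 19).

P(X ≤ 19) = 0.939192
P(X ≥ 20) = 1 - 0.939192 = 0.060808

So there's approximately a 6.1% chance that X is at least 20.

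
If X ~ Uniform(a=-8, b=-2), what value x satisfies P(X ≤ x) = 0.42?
-5.4800

We have X ~ Uniform(a=-8, b=-2).

We want to find x such that P(X ≤ x) = 0.42.

This is the 42nd percentile, which means 42% of values fall below this point.

Using the inverse CDF (quantile function):
x = F⁻¹(0.42) = -5.4800

Verification: P(X ≤ -5.4800) = 0.42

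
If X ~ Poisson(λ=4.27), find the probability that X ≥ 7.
0.140657

We have X ~ Poisson(λ=4.27).

For discrete distributions, P(X ≥ 7) = 1 - P(X ≤ 6).

P(X ≤ 6) = 0.859343
P(X ≥ 7) = 1 - 0.859343 = 0.140657

So there's approximately a 14.1% chance that X is at least 7.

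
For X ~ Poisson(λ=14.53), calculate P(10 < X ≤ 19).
0.756614

We have X ~ Poisson(λ=14.53).

To find P(10 < X ≤ 19), we use:
P(10 < X ≤ 19) = P(X ≤ 19) - P(X ≤ 10)
                 = F(19) - F(10)
                 = 0.899769 - 0.143156
                 = 0.756614

So there's approximately a 75.7% chance that X falls in this range.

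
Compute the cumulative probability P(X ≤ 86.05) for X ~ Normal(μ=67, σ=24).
0.786330

We have X ~ Normal(μ=67, σ=24).

The CDF gives us P(X ≤ k).

Using the CDF:
P(X ≤ 86.05) = 0.786330

This means there's approximately a 78.6% chance that X is at most 86.05.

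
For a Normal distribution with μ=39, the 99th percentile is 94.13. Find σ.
σ = 23.6981

For X ~ Normal(μ, σ), the p-th percentile satisfies x = μ + z_p × σ,
where z_p = Φ⁻¹(p) is the standard normal quantile.

Step 1: z_{0.99} = Φ⁻¹(0.99) = 2.3263

Step 2: Solve for σ:
94.13 = 39 + 2.3263 × σ
σ = (94.13 - 39) / 2.3263
σ = 55.13 / 2.3263
σ = 23.6981

Verification: μ + z × σ = 39 + 2.3263 × 23.6981 = 94.13 ✓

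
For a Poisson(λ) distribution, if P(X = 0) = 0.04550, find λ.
λ = 3.0900

For a Poisson(λ) distribution, the PMF at 0 is:
P(X = 0) = λ^0 e^(-λ) / 0! = e^(-λ)

Given P(X = 0) = 0.04550:
e^(-λ) = 0.04550
-λ = ln(0.04550)
λ = -ln(0.04550) = 3.0900

Verification: e^(-3.0900) = 0.04550 ✓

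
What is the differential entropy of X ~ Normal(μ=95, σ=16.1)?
4.1978 nats

We have X ~ Normal(μ=95, σ=16.1).

The differential entropy measures the uncertainty or information content of the distribution.

For a Normal distribution with μ=95, σ=16.1:
h(X) = 4.1978 nats

(In bits, this would be 6.0561 bits.)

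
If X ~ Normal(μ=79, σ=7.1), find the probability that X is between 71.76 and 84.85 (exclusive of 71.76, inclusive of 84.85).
0.641083

We have X ~ Normal(μ=79, σ=7.1).

To find P(71.76 < X ≤ 84.85), we use:
P(71.76 < X ≤ 84.85) = P(X ≤ 84.85) - P(X ≤ 71.76)
                 = F(84.85) - F(71.76)
                 = 0.795014 - 0.153931
                 = 0.641083

So there's approximately a 64.1% chance that X falls in this range.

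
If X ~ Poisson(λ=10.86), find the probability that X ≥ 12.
0.404025

We have X ~ Poisson(λ=10.86).

For discrete distributions, P(X ≥ 12) = 1 - P(X ≤ 11).

P(X ≤ 11) = 0.595975
P(X ≥ 12) = 1 - 0.595975 = 0.404025

So there's approximately a 40.4% chance that X is at least 12.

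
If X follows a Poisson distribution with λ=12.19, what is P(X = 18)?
0.028033

We have X ~ Poisson(λ=12.19).

For a Poisson distribution, the PMF gives us the probability of each outcome.

Using the PMF formula:
P(X = 18) = 0.028033

Rounded to 4 decimal places: 0.0280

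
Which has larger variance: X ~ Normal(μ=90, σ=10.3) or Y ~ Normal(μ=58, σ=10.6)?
Y has larger variance (112.3600 > 106.0900)

Compute the variance for each distribution:

X ~ Normal(μ=90, σ=10.3):
Var(X) = 106.0900

Y ~ Normal(μ=58, σ=10.6):
Var(Y) = 112.3600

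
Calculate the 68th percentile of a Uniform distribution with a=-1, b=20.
13.2800

We have X ~ Uniform(a=-1, b=20).

We want to find x such that P(X ≤ x) = 0.68.

This is the 68th percentile, which means 68% of values fall below this point.

Using the inverse CDF (quantile function):
x = F⁻¹(0.68) = 13.2800

Verification: P(X ≤ 13.2800) = 0.68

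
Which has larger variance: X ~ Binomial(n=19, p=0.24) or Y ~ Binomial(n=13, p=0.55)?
X has larger variance (3.4656 > 3.2175)

Compute the variance for each distribution:

X ~ Binomial(n=19, p=0.24):
Var(X) = 3.4656

Y ~ Binomial(n=13, p=0.55):
Var(Y) = 3.2175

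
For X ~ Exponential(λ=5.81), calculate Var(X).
0.0296

We have X ~ Exponential(λ=5.81).

For an Exponential distribution with λ=5.81:
Var(X) = 0.0296

The variance measures the spread of the distribution around the mean.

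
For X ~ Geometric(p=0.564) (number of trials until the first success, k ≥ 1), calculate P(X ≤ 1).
0.564000

We have X ~ Geometric(p=0.564) (number of trials until the first success, k ≥ 1).

The CDF gives us P(X ≤ k).

Using the CDF:
P(X ≤ 1) = 0.564000

This means there's approximately a 56.4% chance that X is at most 1.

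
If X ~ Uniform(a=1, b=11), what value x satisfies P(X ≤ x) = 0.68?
7.8000

We have X ~ Uniform(a=1, b=11).

We want to find x such that P(X ≤ x) = 0.68.

This is the 68th percentile, which means 68% of values fall below this point.

Using the inverse CDF (quantile function):
x = F⁻¹(0.68) = 7.8000

Verification: P(X ≤ 7.8000) = 0.68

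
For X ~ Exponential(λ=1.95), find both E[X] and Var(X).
E[X] = 0.5128, Var(X) = 0.2630

We have X ~ Exponential(λ=1.95).

For an Exponential distribution with λ=1.95:

Expected value:
E[X] = 0.5128

Variance:
Var(X) = 0.2630

Standard deviation:
σ = √Var(X) = 0.5128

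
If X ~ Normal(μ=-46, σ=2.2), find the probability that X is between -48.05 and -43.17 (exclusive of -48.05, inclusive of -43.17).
0.725127

We have X ~ Normal(μ=-46, σ=2.2).

To find P(-48.05 < X ≤ -43.17), we use:
P(-48.05 < X ≤ -43.17) = P(X ≤ -43.17) - P(X ≤ -48.05)
                 = F(-43.17) - F(-48.05)
                 = 0.900842 - 0.175715
                 = 0.725127

So there's approximately a 72.5% chance that X falls in this range.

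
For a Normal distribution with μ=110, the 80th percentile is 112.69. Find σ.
σ = 3.1962

For X ~ Normal(μ, σ), the p-th percentile satisfies x = μ + z_p × σ,
where z_p = Φ⁻¹(p) is the standard normal quantile.

Step 1: z_{0.8} = Φ⁻¹(0.8) = 0.8416

Step 2: Solve for σ:
112.69 = 110 + 0.8416 × σ
σ = (112.69 - 110) / 0.8416
σ = 2.69 / 0.8416
σ = 3.1962

Verification: μ + z × σ = 110 + 0.8416 × 3.1962 = 112.69 ✓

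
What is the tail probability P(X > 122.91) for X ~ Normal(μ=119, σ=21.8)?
0.428828

We have X ~ Normal(μ=119, σ=21.8).

P(X > 122.91) = 1 - P(X ≤ 122.91)
                = 1 - F(122.91)
                = 1 - 0.571172
                = 0.428828

So there's approximately a 42.9% chance that X exceeds 122.91.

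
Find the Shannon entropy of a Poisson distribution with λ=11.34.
2.6254 nats

We have X ~ Poisson(λ=11.34).

The Shannon entropy measures the uncertainty or information content of the distribution.

For a Poisson distribution with λ=11.34:
H(X) = 2.6254 nats

(In bits, this would be 3.7876 bits.)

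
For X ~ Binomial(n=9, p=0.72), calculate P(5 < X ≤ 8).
0.721990

We have X ~ Binomial(n=9, p=0.72).

To find P(5 < X ≤ 8), we use:
P(5 < X ≤ 8) = P(X ≤ 8) - P(X ≤ 5)
                 = F(8) - F(5)
                 = 0.948001 - 0.226011
                 = 0.721990

So there's approximately a 72.2% chance that X falls in this range.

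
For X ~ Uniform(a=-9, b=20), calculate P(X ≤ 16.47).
0.878276

We have X ~ Uniform(a=-9, b=20).

The CDF gives us P(X ≤ k).

Using the CDF:
P(X ≤ 16.47) = 0.878276

This means there's approximately a 87.8% chance that X is at most 16.47.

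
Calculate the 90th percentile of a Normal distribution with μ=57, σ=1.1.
58.4097

We have X ~ Normal(μ=57, σ=1.1).

We want to find x such that P(X ≤ x) = 0.9.

This is the 90th percentile, which means 90% of values fall below this point.

Using the inverse CDF (quantile function):
x = F⁻¹(0.9) = 58.4097

Verification: P(X ≤ 58.4097) = 0.9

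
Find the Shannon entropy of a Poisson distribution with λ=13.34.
2.7078 nats

We have X ~ Poisson(λ=13.34).

The Shannon entropy measures the uncertainty or information content of the distribution.

For a Poisson distribution with λ=13.34:
H(X) = 2.7078 nats

(In bits, this would be 3.9065 bits.)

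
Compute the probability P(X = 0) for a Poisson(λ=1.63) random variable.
0.195930

We have X ~ Poisson(λ=1.63).

For a Poisson distribution, the PMF gives us the probability of each outcome.

Using the PMF formula:
P(X = 0) = 0.195930

Rounded to 4 decimal places: 0.1959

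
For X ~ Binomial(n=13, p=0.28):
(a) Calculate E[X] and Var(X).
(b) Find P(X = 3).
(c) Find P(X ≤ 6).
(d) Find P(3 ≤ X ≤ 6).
(a) E[X] = 3.6400, Var(X) = 2.6208
(b) P(X = 3) = 0.235053
(c) P(X ≤ 6) = 0.955951
(d) P(3 ≤ X ≤ 6) = 0.706488

We have X ~ Binomial(n=13, p=0.28).

(a) Moments:
E[X] = 3.6400
Var(X) = 2.6208
σ = √Var(X) = 1.6189

(b) Point probability using PMF:
P(X = 3) = 0.235053

(c) Cumulative probability using CDF:
P(X ≤ 6) = F(6) = 0.955951

(d) Range probability:
P(3 ≤ X ≤ 6) = P(X ≤ 6) - P(X ≤ 2)
                   = F(6) - F(2)
                   = 0.955951 - 0.249463
                   = 0.706488

This means approximately 70.6% of outcomes fall in the interval [3, 6].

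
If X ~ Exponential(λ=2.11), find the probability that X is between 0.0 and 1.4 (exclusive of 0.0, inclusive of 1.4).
0.947869

We have X ~ Exponential(λ=2.11).

To find P(0.0 < X ≤ 1.4), we use:
P(0.0 < X ≤ 1.4) = P(X ≤ 1.4) - P(X ≤ 0.0)
                 = F(1.4) - F(0.0)
                 = 0.947869 - 0.000000
                 = 0.947869

So there's approximately a 94.8% chance that X falls in this range.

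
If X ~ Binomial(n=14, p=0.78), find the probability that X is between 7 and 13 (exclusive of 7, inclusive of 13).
0.949590

We have X ~ Binomial(n=14, p=0.78).

To find P(7 < X ≤ 13), we use:
P(7 < X ≤ 13) = P(X ≤ 13) - P(X ≤ 7)
                 = F(13) - F(7)
                 = 0.969145 - 0.019555
                 = 0.949590

So there's approximately a 95.0% chance that X falls in this range.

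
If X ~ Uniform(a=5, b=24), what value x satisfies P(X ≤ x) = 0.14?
7.6600

We have X ~ Uniform(a=5, b=24).

We want to find x such that P(X ≤ x) = 0.14.

This is the 14th percentile, which means 14% of values fall below this point.

Using the inverse CDF (quantile function):
x = F⁻¹(0.14) = 7.6600

Verification: P(X ≤ 7.6600) = 0.14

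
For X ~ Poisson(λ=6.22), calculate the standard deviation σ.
2.4940

We have X ~ Poisson(λ=6.22).

For a Poisson distribution with λ=6.22:
σ = √Var(X) = 2.4940

The standard deviation is the square root of the variance.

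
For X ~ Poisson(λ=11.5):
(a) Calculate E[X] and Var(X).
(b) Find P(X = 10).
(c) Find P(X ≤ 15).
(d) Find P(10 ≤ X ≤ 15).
(a) E[X] = 11.5000, Var(X) = 11.5000
(b) P(X = 10) = 0.112935
(c) P(X ≤ 15) = 0.878295
(d) P(10 ≤ X ≤ 15) = 0.589500

We have X ~ Poisson(λ=11.5).

(a) Moments:
E[X] = 11.5000
Var(X) = 11.5000
σ = √Var(X) = 3.3912

(b) Point probability using PMF:
P(X = 10) = 0.112935

(c) Cumulative probability using CDF:
P(X ≤ 15) = F(15) = 0.878295

(d) Range probability:
P(10 ≤ X ≤ 15) = P(X ≤ 15) - P(X ≤ 9)
                   = F(15) - F(9)
                   = 0.878295 - 0.288795
                   = 0.589500

This means approximately 59.0% of outcomes fall in the interval [10, 15].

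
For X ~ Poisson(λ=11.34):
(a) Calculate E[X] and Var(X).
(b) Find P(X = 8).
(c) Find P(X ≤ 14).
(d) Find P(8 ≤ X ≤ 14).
(a) E[X] = 11.3400, Var(X) = 11.3400
(b) P(X = 8) = 0.080628
(c) P(X ≤ 14) = 0.828183
(d) P(8 ≤ X ≤ 14) = 0.705623

We have X ~ Poisson(λ=11.34).

(a) Moments:
E[X] = 11.3400
Var(X) = 11.3400
σ = √Var(X) = 3.3675

(b) Point probability using PMF:
P(X = 8) = 0.080628

(c) Cumulative probability using CDF:
P(X ≤ 14) = F(14) = 0.828183

(d) Range probability:
P(8 ≤ X ≤ 14) = P(X ≤ 14) - P(X ≤ 7)
                   = F(14) - F(7)
                   = 0.828183 - 0.122560
                   = 0.705623

This means approximately 70.6% of outcomes fall in the interval [8, 14].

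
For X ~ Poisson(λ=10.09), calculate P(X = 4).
0.017919

We have X ~ Poisson(λ=10.09).

For a Poisson distribution, the PMF gives us the probability of each outcome.

Using the PMF formula:
P(X = 4) = 0.017919

Rounded to 4 decimal places: 0.0179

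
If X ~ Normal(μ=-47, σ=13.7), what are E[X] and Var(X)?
E[X] = -47.0000, Var(X) = 187.6900

We have X ~ Normal(μ=-47, σ=13.7).

For a Normal distribution with μ=-47, σ=13.7:

Expected value:
E[X] = -47.0000

Variance:
Var(X) = 187.6900

Standard deviation:
σ = √Var(X) = 13.7000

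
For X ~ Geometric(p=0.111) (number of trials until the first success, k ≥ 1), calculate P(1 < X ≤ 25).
0.836211

We have X ~ Geometric(p=0.111) (number of trials until the first success, k ≥ 1).

To find P(1 < X ≤ 25), we use:
P(1 < X ≤ 25) = P(X ≤ 25) - P(X ≤ 1)
                 = F(25) - F(1)
                 = 0.947211 - 0.111000
                 = 0.836211

So there's approximately a 83.6% chance that X falls in this range.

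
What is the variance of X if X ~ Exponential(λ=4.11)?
0.0592

We have X ~ Exponential(λ=4.11).

For an Exponential distribution with λ=4.11:
Var(X) = 0.0592

The variance measures the spread of the distribution around the mean.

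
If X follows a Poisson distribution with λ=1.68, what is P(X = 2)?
0.263011

We have X ~ Poisson(λ=1.68).

For a Poisson distribution, the PMF gives us the probability of each outcome.

Using the PMF formula:
P(X = 2) = 0.263011

Rounded to 4 decimal places: 0.2630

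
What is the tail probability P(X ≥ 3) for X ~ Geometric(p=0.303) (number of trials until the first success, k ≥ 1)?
0.485809

We have X ~ Geometric(p=0.303) (number of trials until the first success, k ≥ 1).

For discrete distributions, P(X ≥ 3) = 1 - P(X ≤ 2).

P(X ≤ 2) = 0.514191
P(X ≥ 3) = 1 - 0.514191 = 0.485809

So there's approximately a 48.6% chance that X is at least 3.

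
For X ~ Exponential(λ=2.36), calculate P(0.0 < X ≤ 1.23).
0.945131

We have X ~ Exponential(λ=2.36).

To find P(0.0 < X ≤ 1.23), we use:
P(0.0 < X ≤ 1.23) = P(X ≤ 1.23) - P(X ≤ 0.0)
                 = F(1.23) - F(0.0)
                 = 0.945131 - 0.000000
                 = 0.945131

So there's approximately a 94.5% chance that X falls in this range.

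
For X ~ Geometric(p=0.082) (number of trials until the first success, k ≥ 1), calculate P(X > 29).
0.083645

We have X ~ Geometric(p=0.082) (number of trials until the first success, k ≥ 1).

P(X > 29) = 1 - P(X ≤ 29)
                = 1 - F(29)
                = 1 - 0.916355
                = 0.083645

So there's approximately a 8.4% chance that X exceeds 29.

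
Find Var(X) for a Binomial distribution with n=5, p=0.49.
1.2495

We have X ~ Binomial(n=5, p=0.49).

For a Binomial distribution with n=5, p=0.49:
Var(X) = 1.2495

The variance measures the spread of the distribution around the mean.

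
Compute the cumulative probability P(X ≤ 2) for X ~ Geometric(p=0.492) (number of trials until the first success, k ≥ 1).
0.741936

We have X ~ Geometric(p=0.492) (number of trials until the first success, k ≥ 1).

The CDF gives us P(X ≤ k).

Using the CDF:
P(X ≤ 2) = 0.741936

This means there's approximately a 74.2% chance that X is at most 2.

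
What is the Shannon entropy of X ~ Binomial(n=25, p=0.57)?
2.3249 nats

We have X ~ Binomial(n=25, p=0.57).

The Shannon entropy measures the uncertainty or information content of the distribution.

For a Binomial distribution with n=25, p=0.57:
H(X) = 2.3249 nats

(In bits, this would be 3.3541 bits.)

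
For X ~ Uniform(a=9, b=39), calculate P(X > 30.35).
0.288333

We have X ~ Uniform(a=9, b=39).

P(X > 30.35) = 1 - P(X ≤ 30.35)
                = 1 - F(30.35)
                = 1 - 0.711667
                = 0.288333

So there's approximately a 28.8% chance that X exceeds 30.35.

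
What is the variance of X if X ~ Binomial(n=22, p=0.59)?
5.3218

We have X ~ Binomial(n=22, p=0.59).

For a Binomial distribution with n=22, p=0.59:
Var(X) = 5.3218

The variance measures the spread of the distribution around the mean.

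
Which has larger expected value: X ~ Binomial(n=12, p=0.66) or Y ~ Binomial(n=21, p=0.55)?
Y has larger mean (11.5500 > 7.9200)

Compute the expected value for each distribution:

X ~ Binomial(n=12, p=0.66):
E[X] = 7.9200

Y ~ Binomial(n=21, p=0.55):
E[Y] = 11.5500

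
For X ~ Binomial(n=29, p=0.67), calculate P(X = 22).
0.099217

We have X ~ Binomial(n=29, p=0.67).

For a Binomial distribution, the PMF gives us the probability of each outcome.

Using the PMF formula:
P(X = 22) = 0.099217

Rounded to 4 decimal places: 0.0992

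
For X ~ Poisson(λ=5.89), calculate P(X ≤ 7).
0.758980

We have X ~ Poisson(λ=5.89).

The CDF gives us P(X ≤ k).

Using the CDF:
P(X ≤ 7) = 0.758980

This means there's approximately a 75.9% chance that X is at most 7.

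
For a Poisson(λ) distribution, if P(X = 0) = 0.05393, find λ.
λ = 2.9201

For a Poisson(λ) distribution, the PMF at 0 is:
P(X = 0) = λ^0 e^(-λ) / 0! = e^(-λ)

Given P(X = 0) = 0.05393:
e^(-λ) = 0.05393
-λ = ln(0.05393)
λ = -ln(0.05393) = 2.9201

Verification: e^(-2.9201) = 0.05393 ✓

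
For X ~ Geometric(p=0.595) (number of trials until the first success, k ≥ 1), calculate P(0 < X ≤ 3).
0.933570

We have X ~ Geometric(p=0.595) (number of trials until the first success, k ≥ 1).

To find P(0 < X ≤ 3), we use:
P(0 < X ≤ 3) = P(X ≤ 3) - P(X ≤ 0)
                 = F(3) - F(0)
                 = 0.933570 - 0.000000
                 = 0.933570

So there's approximately a 93.4% chance that X falls in this range.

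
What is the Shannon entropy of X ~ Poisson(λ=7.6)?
2.4211 nats

We have X ~ Poisson(λ=7.6).

The Shannon entropy measures the uncertainty or information content of the distribution.

For a Poisson distribution with λ=7.6:
H(X) = 2.4211 nats

(In bits, this would be 3.4930 bits.)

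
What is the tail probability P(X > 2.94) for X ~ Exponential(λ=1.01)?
0.051334

We have X ~ Exponential(λ=1.01).

P(X > 2.94) = 1 - P(X ≤ 2.94)
                = 1 - F(2.94)
                = 1 - 0.948666
                = 0.051334

So there's approximately a 5.1% chance that X exceeds 2.94.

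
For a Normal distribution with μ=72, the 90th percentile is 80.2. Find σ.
σ = 6.3985

For X ~ Normal(μ, σ), the p-th percentile satisfies x = μ + z_p × σ,
where z_p = Φ⁻¹(p) is the standard normal quantile.

Step 1: z_{0.9} = Φ⁻¹(0.9) = 1.2816

Step 2: Solve for σ:
80.2 = 72 + 1.2816 × σ
σ = (80.2 - 72) / 1.2816
σ = 8.20 / 1.2816
σ = 6.3985

Verification: μ + z × σ = 72 + 1.2816 × 6.3985 = 80.20 ✓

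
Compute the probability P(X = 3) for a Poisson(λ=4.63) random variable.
0.161365

We have X ~ Poisson(λ=4.63).

For a Poisson distribution, the PMF gives us the probability of each outcome.

Using the PMF formula:
P(X = 3) = 0.161365

Rounded to 4 decimal places: 0.1614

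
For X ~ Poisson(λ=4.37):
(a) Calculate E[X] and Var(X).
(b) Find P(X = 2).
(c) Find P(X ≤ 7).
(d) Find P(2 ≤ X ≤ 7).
(a) E[X] = 4.3700, Var(X) = 4.3700
(b) P(X = 2) = 0.120800
(c) P(X ≤ 7) = 0.923733
(d) P(2 ≤ X ≤ 7) = 0.855796

We have X ~ Poisson(λ=4.37).

(a) Moments:
E[X] = 4.3700
Var(X) = 4.3700
σ = √Var(X) = 2.0905

(b) Point probability using PMF:
P(X = 2) = 0.120800

(c) Cumulative probability using CDF:
P(X ≤ 7) = F(7) = 0.923733

(d) Range probability:
P(2 ≤ X ≤ 7) = P(X ≤ 7) - P(X ≤ 1)
                   = F(7) - F(1)
                   = 0.923733 - 0.067937
                   = 0.855796

This means approximately 85.6% of outcomes fall in the interval [2, 7].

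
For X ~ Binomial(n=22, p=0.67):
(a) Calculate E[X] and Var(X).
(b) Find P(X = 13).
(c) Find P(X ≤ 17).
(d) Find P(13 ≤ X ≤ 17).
(a) E[X] = 14.7400, Var(X) = 4.8642
(b) P(X = 13) = 0.126567
(c) P(X ≤ 17) = 0.898218
(d) P(13 ≤ X ≤ 17) = 0.743386

We have X ~ Binomial(n=22, p=0.67).

(a) Moments:
E[X] = 14.7400
Var(X) = 4.8642
σ = √Var(X) = 2.2055

(b) Point probability using PMF:
P(X = 13) = 0.126567

(c) Cumulative probability using CDF:
P(X ≤ 17) = F(17) = 0.898218

(d) Range probability:
P(13 ≤ X ≤ 17) = P(X ≤ 17) - P(X ≤ 12)
                   = F(17) - F(12)
                   = 0.898218 - 0.154832
                   = 0.743386

This means approximately 74.3% of outcomes fall in the interval [13, 17].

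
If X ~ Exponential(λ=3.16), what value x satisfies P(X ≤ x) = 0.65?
0.3322

We have X ~ Exponential(λ=3.16).

We want to find x such that P(X ≤ x) = 0.65.

This is the 65th percentile, which means 65% of values fall below this point.

Using the inverse CDF (quantile function):
x = F⁻¹(0.65) = 0.3322

Verification: P(X ≤ 0.3322) = 0.65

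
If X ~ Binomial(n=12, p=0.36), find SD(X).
1.6628

We have X ~ Binomial(n=12, p=0.36).

For a Binomial distribution with n=12, p=0.36:
σ = √Var(X) = 1.6628

The standard deviation is the square root of the variance.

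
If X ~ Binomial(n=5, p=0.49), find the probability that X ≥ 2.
0.799750

We have X ~ Binomial(n=5, p=0.49).

For discrete distributions, P(X ≥ 2) = 1 - P(X ≤ 1).

P(X ≤ 1) = 0.200250
P(X ≥ 2) = 1 - 0.200250 = 0.799750

So there's approximately a 80.0% chance that X is at least 2.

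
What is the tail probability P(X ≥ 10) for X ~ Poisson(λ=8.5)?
0.347026

We have X ~ Poisson(λ=8.5).

For discrete distributions, P(X ≥ 10) = 1 - P(X ≤ 9).

P(X ≤ 9) = 0.652974
P(X ≥ 10) = 1 - 0.652974 = 0.347026

So there's approximately a 34.7% chance that X is at least 10.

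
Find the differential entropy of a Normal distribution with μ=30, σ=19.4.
4.3842 nats

We have X ~ Normal(μ=30, σ=19.4).

The differential entropy measures the uncertainty or information content of the distribution.

For a Normal distribution with μ=30, σ=19.4:
h(X) = 4.3842 nats

(In bits, this would be 6.3251 bits.)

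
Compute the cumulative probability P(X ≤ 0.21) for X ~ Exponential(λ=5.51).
0.685603

We have X ~ Exponential(λ=5.51).

The CDF gives us P(X ≤ k).

Using the CDF:
P(X ≤ 0.21) = 0.685603

This means there's approximately a 68.6% chance that X is at most 0.21.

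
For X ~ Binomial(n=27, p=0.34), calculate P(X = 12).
0.081480

We have X ~ Binomial(n=27, p=0.34).

For a Binomial distribution, the PMF gives us the probability of each outcome.

Using the PMF formula:
P(X = 12) = 0.081480

Rounded to 4 decimal places: 0.0815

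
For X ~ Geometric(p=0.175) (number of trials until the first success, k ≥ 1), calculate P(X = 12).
0.021088

We have X ~ Geometric(p=0.175) (number of trials until the first success, k ≥ 1).

For a Geometric distribution, the PMF gives us the probability of each outcome.

Using the PMF formula:
P(X = 12) = 0.021088

Rounded to 4 decimal places: 0.0211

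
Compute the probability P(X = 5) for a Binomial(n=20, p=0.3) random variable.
0.178863

We have X ~ Binomial(n=20, p=0.3).

For a Binomial distribution, the PMF gives us the probability of each outcome.

Using the PMF formula:
P(X = 5) = 0.178863

Rounded to 4 decimal places: 0.1789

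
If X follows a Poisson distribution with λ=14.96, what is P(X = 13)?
0.096114

We have X ~ Poisson(λ=14.96).

For a Poisson distribution, the PMF gives us the probability of each outcome.

Using the PMF formula:
P(X = 13) = 0.096114

Rounded to 4 decimal places: 0.0961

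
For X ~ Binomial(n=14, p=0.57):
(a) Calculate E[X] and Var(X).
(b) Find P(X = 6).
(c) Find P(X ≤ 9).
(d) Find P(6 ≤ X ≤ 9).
(a) E[X] = 7.9800, Var(X) = 3.4314
(b) P(X = 6) = 0.120379
(c) P(X ≤ 9) = 0.792173
(d) P(6 ≤ X ≤ 9) = 0.701205

We have X ~ Binomial(n=14, p=0.57).

(a) Moments:
E[X] = 7.9800
Var(X) = 3.4314
σ = √Var(X) = 1.8524

(b) Point probability using PMF:
P(X = 6) = 0.120379

(c) Cumulative probability using CDF:
P(X ≤ 9) = F(9) = 0.792173

(d) Range probability:
P(6 ≤ X ≤ 9) = P(X ≤ 9) - P(X ≤ 5)
                   = F(9) - F(5)
                   = 0.792173 - 0.090968
                   = 0.701205

This means approximately 70.1% of outcomes fall in the interval [6, 9].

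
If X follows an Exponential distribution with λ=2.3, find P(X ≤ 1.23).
0.940928

We have X ~ Exponential(λ=2.3).

The CDF gives us P(X ≤ k).

Using the CDF:
P(X ≤ 1.23) = 0.940928

This means there's approximately a 94.1% chance that X is at most 1.23.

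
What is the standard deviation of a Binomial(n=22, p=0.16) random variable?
1.7195

We have X ~ Binomial(n=22, p=0.16).

For a Binomial distribution with n=22, p=0.16:
σ = √Var(X) = 1.7195

The standard deviation is the square root of the variance.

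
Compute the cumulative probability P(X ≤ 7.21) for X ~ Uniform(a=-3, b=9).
0.850833

We have X ~ Uniform(a=-3, b=9).

The CDF gives us P(X ≤ k).

Using the CDF:
P(X ≤ 7.21) = 0.850833

This means there's approximately a 85.1% chance that X is at most 7.21.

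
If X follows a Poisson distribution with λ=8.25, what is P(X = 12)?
0.054223

We have X ~ Poisson(λ=8.25).

For a Poisson distribution, the PMF gives us the probability of each outcome.

Using the PMF formula:
P(X = 12) = 0.054223

Rounded to 4 decimal places: 0.0542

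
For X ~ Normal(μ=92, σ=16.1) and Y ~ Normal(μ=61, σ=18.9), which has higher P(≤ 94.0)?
Y has higher probability (P(Y ≤ 94.0) = 0.9596 > P(X ≤ 94.0) = 0.5494)

Compute P(≤ 94.0) for each distribution:

X ~ Normal(μ=92, σ=16.1):
P(X ≤ 94.0) = 0.5494

Y ~ Normal(μ=61, σ=18.9):
P(Y ≤ 94.0) = 0.9596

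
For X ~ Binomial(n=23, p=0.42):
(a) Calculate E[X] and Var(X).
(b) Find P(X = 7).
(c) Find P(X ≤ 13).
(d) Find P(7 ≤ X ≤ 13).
(a) E[X] = 9.6600, Var(X) = 5.6028
(b) P(X = 7) = 0.092691
(c) P(X ≤ 13) = 0.946689
(d) P(7 ≤ X ≤ 13) = 0.857925

We have X ~ Binomial(n=23, p=0.42).

(a) Moments:
E[X] = 9.6600
Var(X) = 5.6028
σ = √Var(X) = 2.3670

(b) Point probability using PMF:
P(X = 7) = 0.092691

(c) Cumulative probability using CDF:
P(X ≤ 13) = F(13) = 0.946689

(d) Range probability:
P(7 ≤ X ≤ 13) = P(X ≤ 13) - P(X ≤ 6)
                   = F(13) - F(6)
                   = 0.946689 - 0.088765
                   = 0.857925

This means approximately 85.8% of outcomes fall in the interval [7, 13].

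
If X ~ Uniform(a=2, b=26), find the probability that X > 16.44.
0.398333

We have X ~ Uniform(a=2, b=26).

P(X > 16.44) = 1 - P(X ≤ 16.44)
                = 1 - F(16.44)
                = 1 - 0.601667
                = 0.398333

So there's approximately a 39.8% chance that X exceeds 16.44.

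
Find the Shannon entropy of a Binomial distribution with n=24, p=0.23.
2.1356 nats

We have X ~ Binomial(n=24, p=0.23).

The Shannon entropy measures the uncertainty or information content of the distribution.

For a Binomial distribution with n=24, p=0.23:
H(X) = 2.1356 nats

(In bits, this would be 3.0810 bits.)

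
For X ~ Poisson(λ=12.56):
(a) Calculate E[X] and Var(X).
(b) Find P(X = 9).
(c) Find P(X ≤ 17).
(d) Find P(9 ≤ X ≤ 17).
(a) E[X] = 12.5600, Var(X) = 12.5600
(b) P(X = 9) = 0.075232
(c) P(X ≤ 17) = 0.913015
(d) P(9 ≤ X ≤ 17) = 0.791368

We have X ~ Poisson(λ=12.56).

(a) Moments:
E[X] = 12.5600
Var(X) = 12.5600
σ = √Var(X) = 3.5440

(b) Point probability using PMF:
P(X = 9) = 0.075232

(c) Cumulative probability using CDF:
P(X ≤ 17) = F(17) = 0.913015

(d) Range probability:
P(9 ≤ X ≤ 17) = P(X ≤ 17) - P(X ≤ 8)
                   = F(17) - F(8)
                   = 0.913015 - 0.121646
                   = 0.791368

This means approximately 79.1% of outcomes fall in the interval [9, 17].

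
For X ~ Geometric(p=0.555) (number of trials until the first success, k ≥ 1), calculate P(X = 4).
0.048907

We have X ~ Geometric(p=0.555) (number of trials until the first success, k ≥ 1).

For a Geometric distribution, the PMF gives us the probability of each outcome.

Using the PMF formula:
P(X = 4) = 0.048907

Rounded to 4 decimal places: 0.0489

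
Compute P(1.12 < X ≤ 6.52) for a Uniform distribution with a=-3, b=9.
0.450000

We have X ~ Uniform(a=-3, b=9).

To find P(1.12 < X ≤ 6.52), we use:
P(1.12 < X ≤ 6.52) = P(X ≤ 6.52) - P(X ≤ 1.12)
                 = F(6.52) - F(1.12)
                 = 0.793333 - 0.343333
                 = 0.450000

So there's approximately a 45.0% chance that X falls in this range.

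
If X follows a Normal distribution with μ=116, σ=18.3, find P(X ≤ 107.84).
0.327834

We have X ~ Normal(μ=116, σ=18.3).

The CDF gives us P(X ≤ k).

Using the CDF:
P(X ≤ 107.84) = 0.327834

This means there's approximately a 32.8% chance that X is at most 107.84.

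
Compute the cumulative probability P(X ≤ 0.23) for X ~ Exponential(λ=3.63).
0.566082

We have X ~ Exponential(λ=3.63).

The CDF gives us P(X ≤ k).

Using the CDF:
P(X ≤ 0.23) = 0.566082

This means there's approximately a 56.6% chance that X is at most 0.23.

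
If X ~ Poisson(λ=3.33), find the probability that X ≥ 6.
0.120760

We have X ~ Poisson(λ=3.33).

For discrete distributions, P(X ≥ 6) = 1 - P(X ≤ 5).

P(X ≤ 5) = 0.879240
P(X ≥ 6) = 1 - 0.879240 = 0.120760

So there's approximately a 12.1% chance that X is at least 6.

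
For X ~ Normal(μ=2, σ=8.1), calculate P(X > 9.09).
0.190703

We have X ~ Normal(μ=2, σ=8.1).

P(X > 9.09) = 1 - P(X ≤ 9.09)
                = 1 - F(9.09)
                = 1 - 0.809297
                = 0.190703

So there's approximately a 19.1% chance that X exceeds 9.09.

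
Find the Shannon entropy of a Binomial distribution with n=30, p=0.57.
2.4162 nats

We have X ~ Binomial(n=30, p=0.57).

The Shannon entropy measures the uncertainty or information content of the distribution.

For a Binomial distribution with n=30, p=0.57:
H(X) = 2.4162 nats

(In bits, this would be 3.4858 bits.)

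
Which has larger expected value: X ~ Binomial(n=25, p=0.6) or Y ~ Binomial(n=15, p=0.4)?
X has larger mean (15.0000 > 6.0000)

Compute the expected value for each distribution:

X ~ Binomial(n=25, p=0.6):
E[X] = 15.0000

Y ~ Binomial(n=15, p=0.4):
E[Y] = 6.0000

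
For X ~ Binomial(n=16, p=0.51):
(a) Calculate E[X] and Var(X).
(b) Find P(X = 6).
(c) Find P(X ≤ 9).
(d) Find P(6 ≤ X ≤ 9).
(a) E[X] = 8.1600, Var(X) = 3.9984
(b) P(X = 6) = 0.112436
(c) P(X ≤ 9) = 0.747590
(d) P(6 ≤ X ≤ 9) = 0.656473

We have X ~ Binomial(n=16, p=0.51).

(a) Moments:
E[X] = 8.1600
Var(X) = 3.9984
σ = √Var(X) = 1.9996

(b) Point probability using PMF:
P(X = 6) = 0.112436

(c) Cumulative probability using CDF:
P(X ≤ 9) = F(9) = 0.747590

(d) Range probability:
P(6 ≤ X ≤ 9) = P(X ≤ 9) - P(X ≤ 5)
                   = F(9) - F(5)
                   = 0.747590 - 0.091117
                   = 0.656473

This means approximately 65.6% of outcomes fall in the interval [6, 9].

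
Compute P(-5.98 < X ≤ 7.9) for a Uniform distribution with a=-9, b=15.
0.578333

We have X ~ Uniform(a=-9, b=15).

To find P(-5.98 < X ≤ 7.9), we use:
P(-5.98 < X ≤ 7.9) = P(X ≤ 7.9) - P(X ≤ -5.98)
                 = F(7.9) - F(-5.98)
                 = 0.704167 - 0.125833
                 = 0.578333

So there's approximately a 57.8% chance that X falls in this range.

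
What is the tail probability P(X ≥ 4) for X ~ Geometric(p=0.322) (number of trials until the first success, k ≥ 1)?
0.311666

We have X ~ Geometric(p=0.322) (number of trials until the first success, k ≥ 1).

For discrete distributions, P(X ≥ 4) = 1 - P(X ≤ 3).

P(X ≤ 3) = 0.688334
P(X ≥ 4) = 1 - 0.688334 = 0.311666

So there's approximately a 31.2% chance that X is at least 4.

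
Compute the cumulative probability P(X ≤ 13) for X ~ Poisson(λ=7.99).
0.966115

We have X ~ Poisson(λ=7.99).

The CDF gives us P(X ≤ k).

Using the CDF:
P(X ≤ 13) = 0.966115

This means there's approximately a 96.6% chance that X is at most 13.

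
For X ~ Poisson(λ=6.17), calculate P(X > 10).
0.050046

We have X ~ Poisson(λ=6.17).

P(X > 10) = 1 - P(X ≤ 10)
                = 1 - F(10)
                = 1 - 0.949954
                = 0.050046

So there's approximately a 5.0% chance that X exceeds 10.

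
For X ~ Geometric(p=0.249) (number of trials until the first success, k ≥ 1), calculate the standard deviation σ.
3.4803

We have X ~ Geometric(p=0.249) (number of trials until the first success, k ≥ 1).

For a Geometric distribution with p=0.249 (number of trials until the first success, k ≥ 1):
σ = √Var(X) = 3.4803

The standard deviation is the square root of the variance.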